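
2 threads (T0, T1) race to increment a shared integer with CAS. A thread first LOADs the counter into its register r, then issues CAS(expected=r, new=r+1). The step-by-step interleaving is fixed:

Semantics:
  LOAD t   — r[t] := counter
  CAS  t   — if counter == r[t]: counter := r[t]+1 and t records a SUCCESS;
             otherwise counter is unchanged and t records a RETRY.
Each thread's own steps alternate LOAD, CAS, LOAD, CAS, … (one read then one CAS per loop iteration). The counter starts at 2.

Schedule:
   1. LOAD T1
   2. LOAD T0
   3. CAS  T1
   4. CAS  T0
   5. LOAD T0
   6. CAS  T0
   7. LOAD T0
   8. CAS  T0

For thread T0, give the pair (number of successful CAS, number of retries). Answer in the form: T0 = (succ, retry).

T0 = (2, 1)

   1) LOAD T1:  M=2  r_T1=2
   2) LOAD T0:  M=2  r_T0=2
   3) CAS  T1:  M=3  r_T1=2 ✓
   4) CAS  T0:  M=3  r_T0=2 ✗
   5) LOAD T0:  M=3  r_T0=3
   6) CAS  T0:  M=4  r_T0=3 ✓
   7) LOAD T0:  M=4  r_T0=4
   8) CAS  T0:  M=5  r_T0=4 ✓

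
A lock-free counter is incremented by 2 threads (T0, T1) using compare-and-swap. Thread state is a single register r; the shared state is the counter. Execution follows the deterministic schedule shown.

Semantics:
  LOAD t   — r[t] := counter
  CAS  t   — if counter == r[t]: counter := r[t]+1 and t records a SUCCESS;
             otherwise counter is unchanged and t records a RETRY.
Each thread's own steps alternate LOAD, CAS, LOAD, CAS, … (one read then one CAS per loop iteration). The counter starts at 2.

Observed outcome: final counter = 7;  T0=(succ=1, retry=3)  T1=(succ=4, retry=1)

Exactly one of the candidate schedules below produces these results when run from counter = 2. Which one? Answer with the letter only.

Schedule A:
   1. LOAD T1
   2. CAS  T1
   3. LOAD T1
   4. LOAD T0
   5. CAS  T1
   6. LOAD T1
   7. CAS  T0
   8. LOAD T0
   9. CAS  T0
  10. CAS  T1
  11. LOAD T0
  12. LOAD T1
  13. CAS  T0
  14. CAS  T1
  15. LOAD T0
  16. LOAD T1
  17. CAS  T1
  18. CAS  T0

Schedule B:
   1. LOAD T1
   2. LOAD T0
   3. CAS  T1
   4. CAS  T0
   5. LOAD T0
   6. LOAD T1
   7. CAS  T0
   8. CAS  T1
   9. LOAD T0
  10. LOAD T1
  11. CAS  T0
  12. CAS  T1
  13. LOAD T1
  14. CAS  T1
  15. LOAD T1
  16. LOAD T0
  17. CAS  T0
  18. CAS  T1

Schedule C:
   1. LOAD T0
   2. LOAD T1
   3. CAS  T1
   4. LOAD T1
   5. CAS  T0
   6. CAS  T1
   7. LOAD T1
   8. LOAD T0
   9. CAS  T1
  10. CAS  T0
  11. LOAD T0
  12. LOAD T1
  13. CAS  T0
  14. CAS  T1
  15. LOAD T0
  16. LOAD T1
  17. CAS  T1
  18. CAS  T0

C

Simulating candidate C:
1. LOAD T0 → mem=2 r[T0]=2 [LOAD]
2. LOAD T1 → mem=2 r[T1]=2 [LOAD]
3. CAS T1 → mem=3 r[T1]=2 [OK]
4. LOAD T1 → mem=3 r[T1]=3 [LOAD]
5. CAS T0 → mem=3 r[T0]=2 [RETRY]
6. CAS T1 → mem=4 r[T1]=3 [OK]
7. LOAD T1 → mem=4 r[T1]=4 [LOAD]
8. LOAD T0 → mem=4 r[T0]=4 [LOAD]
9. CAS T1 → mem=5 r[T1]=4 [OK]
10. CAS T0 → mem=5 r[T0]=4 [RETRY]
11. LOAD T0 → mem=5 r[T0]=5 [LOAD]
12. LOAD T1 → mem=5 r[T1]=5 [LOAD]
13. CAS T0 → mem=6 r[T0]=5 [OK]
14. CAS T1 → mem=6 r[T1]=5 [RETRY]
15. LOAD T0 → mem=6 r[T0]=6 [LOAD]
16. LOAD T1 → mem=6 r[T1]=6 [LOAD]
17. CAS T1 → mem=7 r[T1]=6 [OK]
18. CAS T0 → mem=7 r[T0]=6 [RETRY]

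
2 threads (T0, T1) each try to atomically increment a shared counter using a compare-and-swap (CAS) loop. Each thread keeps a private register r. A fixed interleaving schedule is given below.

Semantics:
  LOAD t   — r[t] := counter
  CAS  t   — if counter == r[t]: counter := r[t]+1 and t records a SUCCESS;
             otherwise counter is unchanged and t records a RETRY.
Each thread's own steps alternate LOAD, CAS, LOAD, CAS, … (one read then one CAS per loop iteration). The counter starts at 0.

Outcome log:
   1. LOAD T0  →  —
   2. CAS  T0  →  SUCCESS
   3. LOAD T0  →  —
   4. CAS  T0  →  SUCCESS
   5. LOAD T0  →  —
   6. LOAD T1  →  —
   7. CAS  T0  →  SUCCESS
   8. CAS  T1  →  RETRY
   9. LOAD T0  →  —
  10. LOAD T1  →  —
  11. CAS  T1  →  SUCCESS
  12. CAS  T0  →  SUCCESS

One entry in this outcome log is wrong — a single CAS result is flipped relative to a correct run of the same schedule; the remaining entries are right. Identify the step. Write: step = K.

Correct run:
1. LOAD T0 → mem=0 r[T0]=0 [LOAD]
2. CAS T0 → mem=1 r[T0]=0 [OK]
3. LOAD T0 → mem=1 r[T0]=1 [LOAD]
4. CAS T0 → mem=2 r[T0]=1 [OK]
5. LOAD T0 → mem=2 r[T0]=2 [LOAD]
6. LOAD T1 → mem=2 r[T1]=2 [LOAD]
7. CAS T0 → mem=3 r[T0]=2 [OK]
8. CAS T1 → mem=3 r[T1]=2 [RETRY]
9. LOAD T0 → mem=3 r[T0]=3 [LOAD]
10. LOAD T1 → mem=3 r[T1]=3 [LOAD]
11. CAS T1 → mem=4 r[T1]=3 [OK]
12. CAS T0 → mem=4 r[T0]=3 [RETRY]
Flip is step 12.

step = 12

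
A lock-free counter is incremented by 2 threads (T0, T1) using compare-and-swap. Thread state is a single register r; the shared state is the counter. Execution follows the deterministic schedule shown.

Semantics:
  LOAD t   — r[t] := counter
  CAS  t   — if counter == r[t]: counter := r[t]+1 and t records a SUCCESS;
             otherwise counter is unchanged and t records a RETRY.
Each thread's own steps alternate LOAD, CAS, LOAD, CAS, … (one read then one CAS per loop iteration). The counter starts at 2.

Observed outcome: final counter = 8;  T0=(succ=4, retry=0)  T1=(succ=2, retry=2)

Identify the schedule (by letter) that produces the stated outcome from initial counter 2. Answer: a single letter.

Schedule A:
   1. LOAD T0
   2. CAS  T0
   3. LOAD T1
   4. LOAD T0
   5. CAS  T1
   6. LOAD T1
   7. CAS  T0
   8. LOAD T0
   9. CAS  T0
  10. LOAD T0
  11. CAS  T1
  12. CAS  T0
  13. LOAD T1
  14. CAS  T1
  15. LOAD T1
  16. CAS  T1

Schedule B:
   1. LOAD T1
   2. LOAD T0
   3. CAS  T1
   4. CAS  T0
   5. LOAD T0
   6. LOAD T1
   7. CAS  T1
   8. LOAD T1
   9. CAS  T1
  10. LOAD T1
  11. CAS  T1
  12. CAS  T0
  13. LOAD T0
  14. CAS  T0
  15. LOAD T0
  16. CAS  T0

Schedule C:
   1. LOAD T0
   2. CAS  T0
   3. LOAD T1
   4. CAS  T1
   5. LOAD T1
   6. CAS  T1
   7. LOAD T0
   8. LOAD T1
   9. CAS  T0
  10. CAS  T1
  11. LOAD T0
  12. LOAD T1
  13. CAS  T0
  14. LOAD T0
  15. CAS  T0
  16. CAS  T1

Simulating candidate C:
   1) LOAD T0:  M=2  r_T0=2
   2) CAS  T0:  M=3  r_T0=2 ✓
   3) LOAD T1:  M=3  r_T1=3
   4) CAS  T1:  M=4  r_T1=3 ✓
   5) LOAD T1:  M=4  r_T1=4
   6) CAS  T1:  M=5  r_T1=4 ✓
   7) LOAD T0:  M=5  r_T0=5
   8) LOAD T1:  M=5  r_T1=5
   9) CAS  T0:  M=6  r_T0=5 ✓
  10) CAS  T1:  M=6  r_T1=5 ✗
  11) LOAD T0:  M=6  r_T0=6
  12) LOAD T1:  M=6  r_T1=6
  13) CAS  T0:  M=7  r_T0=6 ✓
  14) LOAD T0:  M=7  r_T0=7
  15) CAS  T0:  M=8  r_T0=7 ✓
  16) CAS  T1:  M=8  r_T1=6 ✗

C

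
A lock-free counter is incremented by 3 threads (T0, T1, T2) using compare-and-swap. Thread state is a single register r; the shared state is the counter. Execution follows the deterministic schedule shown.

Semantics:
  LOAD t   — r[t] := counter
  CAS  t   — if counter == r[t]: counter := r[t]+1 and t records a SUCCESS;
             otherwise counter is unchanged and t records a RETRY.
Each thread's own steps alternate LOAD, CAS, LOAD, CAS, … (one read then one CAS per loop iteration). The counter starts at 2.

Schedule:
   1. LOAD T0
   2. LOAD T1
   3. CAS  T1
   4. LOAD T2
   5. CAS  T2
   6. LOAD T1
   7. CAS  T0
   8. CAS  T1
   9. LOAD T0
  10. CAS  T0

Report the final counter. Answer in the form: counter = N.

counter = 6

1. LOAD T0 → mem=2 r[T0]=2 [LOAD]
2. LOAD T1 → mem=2 r[T1]=2 [LOAD]
3. CAS T1 → mem=3 r[T1]=2 [OK]
4. LOAD T2 → mem=3 r[T2]=3 [LOAD]
5. CAS T2 → mem=4 r[T2]=3 [OK]
6. LOAD T1 → mem=4 r[T1]=4 [LOAD]
7. CAS T0 → mem=4 r[T0]=2 [RETRY]
8. CAS T1 → mem=5 r[T1]=4 [OK]
9. LOAD T0 → mem=5 r[T0]=5 [LOAD]
10. CAS T0 → mem=6 r[T0]=5 [OK]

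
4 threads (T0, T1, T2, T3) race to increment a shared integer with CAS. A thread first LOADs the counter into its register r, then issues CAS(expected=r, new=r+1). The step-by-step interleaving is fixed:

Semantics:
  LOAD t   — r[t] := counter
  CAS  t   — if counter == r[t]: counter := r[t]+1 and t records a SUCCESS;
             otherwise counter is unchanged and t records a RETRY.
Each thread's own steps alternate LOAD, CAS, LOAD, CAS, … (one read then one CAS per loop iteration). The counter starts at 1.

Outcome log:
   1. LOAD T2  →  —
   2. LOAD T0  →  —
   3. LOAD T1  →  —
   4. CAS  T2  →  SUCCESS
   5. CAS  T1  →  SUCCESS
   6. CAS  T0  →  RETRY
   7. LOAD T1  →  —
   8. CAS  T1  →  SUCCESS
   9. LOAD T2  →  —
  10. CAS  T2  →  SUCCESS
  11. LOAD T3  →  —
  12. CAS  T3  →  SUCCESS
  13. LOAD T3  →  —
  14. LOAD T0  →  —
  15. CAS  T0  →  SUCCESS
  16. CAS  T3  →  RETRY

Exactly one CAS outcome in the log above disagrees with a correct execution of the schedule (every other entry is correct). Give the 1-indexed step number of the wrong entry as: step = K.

Correct run:
T2 LOAD — after: cnt=1, r=1 — load
T0 LOAD — after: cnt=1, r=1 — load
T1 LOAD — after: cnt=1, r=1 — load
T2 CAS — after: cnt=2, r=1 — ok
T1 CAS — after: cnt=2, r=1 — retry
T0 CAS — after: cnt=2, r=1 — retry
T1 LOAD — after: cnt=2, r=2 — load
T1 CAS — after: cnt=3, r=2 — ok
T2 LOAD — after: cnt=3, r=3 — load
T2 CAS — after: cnt=4, r=3 — ok
T3 LOAD — after: cnt=4, r=4 — load
T3 CAS — after: cnt=5, r=4 — ok
T3 LOAD — after: cnt=5, r=5 — load
T0 LOAD — after: cnt=5, r=5 — load
T0 CAS — after: cnt=6, r=5 — ok
T3 CAS — after: cnt=6, r=5 — retry
Log disagrees first at step 5.

step = 5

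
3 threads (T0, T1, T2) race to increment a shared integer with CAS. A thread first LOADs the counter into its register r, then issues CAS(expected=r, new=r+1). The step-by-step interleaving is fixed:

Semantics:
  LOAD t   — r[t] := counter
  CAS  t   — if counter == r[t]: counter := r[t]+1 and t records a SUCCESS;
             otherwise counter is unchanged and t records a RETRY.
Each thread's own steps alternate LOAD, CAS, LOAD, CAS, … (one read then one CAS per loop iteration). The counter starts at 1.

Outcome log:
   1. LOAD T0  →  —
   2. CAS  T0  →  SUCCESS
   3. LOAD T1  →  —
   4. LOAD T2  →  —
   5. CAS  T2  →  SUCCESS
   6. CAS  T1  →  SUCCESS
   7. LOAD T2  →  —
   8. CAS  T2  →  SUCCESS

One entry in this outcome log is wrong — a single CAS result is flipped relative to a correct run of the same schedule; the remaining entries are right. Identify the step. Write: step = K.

step = 6

Reference trace:
1. LOAD T0 → mem=1 r[T0]=1 [LOAD]
2. CAS T0 → mem=2 r[T0]=1 [OK]
3. LOAD T1 → mem=2 r[T1]=2 [LOAD]
4. LOAD T2 → mem=2 r[T2]=2 [LOAD]
5. CAS T2 → mem=3 r[T2]=2 [OK]
6. CAS T1 → mem=3 r[T1]=2 [RETRY]
7. LOAD T2 → mem=3 r[T2]=3 [LOAD]
8. CAS T2 → mem=4 r[T2]=3 [OK]
Flip is step 6.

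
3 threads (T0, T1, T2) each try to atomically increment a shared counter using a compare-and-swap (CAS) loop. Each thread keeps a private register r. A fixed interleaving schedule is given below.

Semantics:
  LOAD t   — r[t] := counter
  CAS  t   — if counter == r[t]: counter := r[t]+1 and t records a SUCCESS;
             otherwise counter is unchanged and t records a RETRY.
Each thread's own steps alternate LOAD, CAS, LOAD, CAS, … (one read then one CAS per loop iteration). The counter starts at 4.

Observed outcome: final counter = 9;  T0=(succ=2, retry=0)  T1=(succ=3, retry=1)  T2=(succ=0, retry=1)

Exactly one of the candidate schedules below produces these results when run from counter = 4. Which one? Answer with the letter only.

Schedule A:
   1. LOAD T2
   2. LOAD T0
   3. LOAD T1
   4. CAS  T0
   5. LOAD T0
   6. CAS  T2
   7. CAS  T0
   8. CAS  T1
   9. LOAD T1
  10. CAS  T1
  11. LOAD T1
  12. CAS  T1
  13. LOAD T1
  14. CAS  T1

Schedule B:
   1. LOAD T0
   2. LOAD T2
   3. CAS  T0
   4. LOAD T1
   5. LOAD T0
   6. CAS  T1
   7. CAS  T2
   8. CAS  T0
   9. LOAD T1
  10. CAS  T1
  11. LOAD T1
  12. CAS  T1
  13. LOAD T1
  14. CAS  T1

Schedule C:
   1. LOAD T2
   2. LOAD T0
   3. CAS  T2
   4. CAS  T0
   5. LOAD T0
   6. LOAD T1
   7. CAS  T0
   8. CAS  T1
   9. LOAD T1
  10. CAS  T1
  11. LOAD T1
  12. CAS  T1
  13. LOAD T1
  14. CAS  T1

Run A:
T2 LOAD — after: cnt=4, r=4 — load
T0 LOAD — after: cnt=4, r=4 — load
T1 LOAD — after: cnt=4, r=4 — load
T0 CAS — after: cnt=5, r=4 — ok
T0 LOAD — after: cnt=5, r=5 — load
T2 CAS — after: cnt=5, r=4 — retry
T0 CAS — after: cnt=6, r=5 — ok
T1 CAS — after: cnt=6, r=4 — retry
T1 LOAD — after: cnt=6, r=6 — load
T1 CAS — after: cnt=7, r=6 — ok
T1 LOAD — after: cnt=7, r=7 — load
T1 CAS — after: cnt=8, r=7 — ok
T1 LOAD — after: cnt=8, r=8 — load
T1 CAS — after: cnt=9, r=8 — ok

A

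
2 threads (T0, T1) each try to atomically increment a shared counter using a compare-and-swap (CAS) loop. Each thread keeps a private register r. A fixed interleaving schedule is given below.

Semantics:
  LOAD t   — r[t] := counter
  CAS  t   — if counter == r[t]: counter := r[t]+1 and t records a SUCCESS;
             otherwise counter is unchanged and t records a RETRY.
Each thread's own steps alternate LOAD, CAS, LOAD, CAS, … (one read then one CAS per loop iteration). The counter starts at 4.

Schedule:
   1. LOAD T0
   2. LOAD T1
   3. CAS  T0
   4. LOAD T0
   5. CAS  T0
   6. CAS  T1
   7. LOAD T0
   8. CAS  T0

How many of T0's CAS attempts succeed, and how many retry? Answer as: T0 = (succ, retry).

1. LOAD T0 → mem=4 r[T0]=4 [LOAD]
2. LOAD T1 → mem=4 r[T1]=4 [LOAD]
3. CAS T0 → mem=5 r[T0]=4 [OK]
4. LOAD T0 → mem=5 r[T0]=5 [LOAD]
5. CAS T0 → mem=6 r[T0]=5 [OK]
6. CAS T1 → mem=6 r[T1]=4 [RETRY]
7. LOAD T0 → mem=6 r[T0]=6 [LOAD]
8. CAS T0 → mem=7 r[T0]=6 [OK]

T0 = (3, 0)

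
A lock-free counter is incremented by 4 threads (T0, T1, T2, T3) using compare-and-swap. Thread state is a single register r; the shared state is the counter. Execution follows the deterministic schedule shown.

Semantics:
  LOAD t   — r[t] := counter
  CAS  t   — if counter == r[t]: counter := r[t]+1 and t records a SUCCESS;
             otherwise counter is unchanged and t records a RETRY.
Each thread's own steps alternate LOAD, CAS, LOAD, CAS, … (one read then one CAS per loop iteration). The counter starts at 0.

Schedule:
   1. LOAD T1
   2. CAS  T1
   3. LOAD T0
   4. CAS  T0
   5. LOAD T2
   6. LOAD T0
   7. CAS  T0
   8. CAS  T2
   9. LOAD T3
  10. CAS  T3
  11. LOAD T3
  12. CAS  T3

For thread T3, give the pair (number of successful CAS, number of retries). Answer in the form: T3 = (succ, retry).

T3 = (2, 0)

T1 LOAD — after: cnt=0, r=0 — load
T1 CAS — after: cnt=1, r=0 — ok
T0 LOAD — after: cnt=1, r=1 — load
T0 CAS — after: cnt=2, r=1 — ok
T2 LOAD — after: cnt=2, r=2 — load
T0 LOAD — after: cnt=2, r=2 — load
T0 CAS — after: cnt=3, r=2 — ok
T2 CAS — after: cnt=3, r=2 — retry
T3 LOAD — after: cnt=3, r=3 — load
T3 CAS — after: cnt=4, r=3 — ok
T3 LOAD — after: cnt=4, r=4 — load
T3 CAS — after: cnt=5, r=4 — ok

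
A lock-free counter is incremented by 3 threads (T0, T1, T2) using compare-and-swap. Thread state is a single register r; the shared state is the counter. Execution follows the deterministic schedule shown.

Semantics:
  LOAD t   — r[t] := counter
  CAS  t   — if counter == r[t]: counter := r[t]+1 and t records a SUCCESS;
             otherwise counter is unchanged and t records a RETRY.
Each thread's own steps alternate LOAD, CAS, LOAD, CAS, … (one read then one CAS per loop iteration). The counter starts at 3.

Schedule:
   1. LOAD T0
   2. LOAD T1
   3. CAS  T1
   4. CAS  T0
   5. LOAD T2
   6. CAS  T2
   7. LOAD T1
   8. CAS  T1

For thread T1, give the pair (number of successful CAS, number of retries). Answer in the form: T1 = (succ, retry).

T1 = (2, 0)

T0 LOAD — after: cnt=3, r=3 — load
T1 LOAD — after: cnt=3, r=3 — load
T1 CAS — after: cnt=4, r=3 — ok
T0 CAS — after: cnt=4, r=3 — retry
T2 LOAD — after: cnt=4, r=4 — load
T2 CAS — after: cnt=5, r=4 — ok
T1 LOAD — after: cnt=5, r=5 — load
T1 CAS — after: cnt=6, r=5 — ok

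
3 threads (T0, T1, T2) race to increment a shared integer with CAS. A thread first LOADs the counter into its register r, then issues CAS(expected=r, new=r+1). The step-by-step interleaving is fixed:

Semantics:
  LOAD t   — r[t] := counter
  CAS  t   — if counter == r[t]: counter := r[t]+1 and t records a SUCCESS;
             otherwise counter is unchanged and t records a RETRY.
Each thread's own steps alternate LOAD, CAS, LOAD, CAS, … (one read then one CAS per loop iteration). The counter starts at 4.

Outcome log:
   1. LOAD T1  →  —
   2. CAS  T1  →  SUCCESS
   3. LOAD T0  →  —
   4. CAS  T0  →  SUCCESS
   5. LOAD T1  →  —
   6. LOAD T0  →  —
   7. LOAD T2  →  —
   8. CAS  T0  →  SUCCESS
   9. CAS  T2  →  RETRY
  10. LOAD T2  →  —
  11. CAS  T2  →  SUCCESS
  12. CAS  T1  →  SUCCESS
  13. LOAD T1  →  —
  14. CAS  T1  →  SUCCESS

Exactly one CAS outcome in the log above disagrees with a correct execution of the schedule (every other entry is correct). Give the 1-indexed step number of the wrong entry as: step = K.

Re-executing:
1. LOAD T1 → mem=4 r[T1]=4 [LOAD]
2. CAS T1 → mem=5 r[T1]=4 [OK]
3. LOAD T0 → mem=5 r[T0]=5 [LOAD]
4. CAS T0 → mem=6 r[T0]=5 [OK]
5. LOAD T1 → mem=6 r[T1]=6 [LOAD]
6. LOAD T0 → mem=6 r[T0]=6 [LOAD]
7. LOAD T2 → mem=6 r[T2]=6 [LOAD]
8. CAS T0 → mem=7 r[T0]=6 [OK]
9. CAS T2 → mem=7 r[T2]=6 [RETRY]
10. LOAD T2 → mem=7 r[T2]=7 [LOAD]
11. CAS T2 → mem=8 r[T2]=7 [OK]
12. CAS T1 → mem=8 r[T1]=6 [RETRY]
13. LOAD T1 → mem=8 r[T1]=8 [LOAD]
14. CAS T1 → mem=9 r[T1]=8 [OK]
Mismatch at 12.

step = 12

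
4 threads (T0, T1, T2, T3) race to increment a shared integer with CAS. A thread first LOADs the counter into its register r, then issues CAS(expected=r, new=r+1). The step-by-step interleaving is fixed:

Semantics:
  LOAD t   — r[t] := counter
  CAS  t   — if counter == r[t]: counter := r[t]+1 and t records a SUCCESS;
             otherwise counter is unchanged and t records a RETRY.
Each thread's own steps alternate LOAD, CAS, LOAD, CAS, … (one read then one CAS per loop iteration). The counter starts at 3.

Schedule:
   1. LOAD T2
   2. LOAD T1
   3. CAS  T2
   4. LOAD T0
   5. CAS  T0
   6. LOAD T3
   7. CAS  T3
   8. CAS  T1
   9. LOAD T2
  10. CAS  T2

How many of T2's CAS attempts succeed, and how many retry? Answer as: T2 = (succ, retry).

1. LOAD T2 → mem=3 r[T2]=3 [LOAD]
2. LOAD T1 → mem=3 r[T1]=3 [LOAD]
3. CAS T2 → mem=4 r[T2]=3 [OK]
4. LOAD T0 → mem=4 r[T0]=4 [LOAD]
5. CAS T0 → mem=5 r[T0]=4 [OK]
6. LOAD T3 → mem=5 r[T3]=5 [LOAD]
7. CAS T3 → mem=6 r[T3]=5 [OK]
8. CAS T1 → mem=6 r[T1]=3 [RETRY]
9. LOAD T2 → mem=6 r[T2]=6 [LOAD]
10. CAS T2 → mem=7 r[T2]=6 [OK]

T2 = (2, 0)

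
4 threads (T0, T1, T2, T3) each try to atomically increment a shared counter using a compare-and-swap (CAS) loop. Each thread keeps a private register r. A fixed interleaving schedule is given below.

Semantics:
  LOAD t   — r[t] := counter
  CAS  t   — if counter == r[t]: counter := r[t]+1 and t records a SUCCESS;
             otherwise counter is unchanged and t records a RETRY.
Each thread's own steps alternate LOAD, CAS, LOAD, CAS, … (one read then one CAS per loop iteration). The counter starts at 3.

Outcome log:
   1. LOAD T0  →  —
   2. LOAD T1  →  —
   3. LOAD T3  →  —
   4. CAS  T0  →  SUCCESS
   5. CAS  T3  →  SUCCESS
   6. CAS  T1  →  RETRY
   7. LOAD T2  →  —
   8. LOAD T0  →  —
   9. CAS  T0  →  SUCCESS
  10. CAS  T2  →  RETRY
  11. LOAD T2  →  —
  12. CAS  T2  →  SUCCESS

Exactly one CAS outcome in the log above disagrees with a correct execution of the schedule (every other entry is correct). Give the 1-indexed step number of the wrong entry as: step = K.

step = 5

Reference trace:
   1) LOAD T0:  M=3  r_T0=3
   2) LOAD T1:  M=3  r_T1=3
   3) LOAD T3:  M=3  r_T3=3
   4) CAS  T0:  M=4  r_T0=3 ✓
   5) CAS  T3:  M=4  r_T3=3 ✗
   6) CAS  T1:  M=4  r_T1=3 ✗
   7) LOAD T2:  M=4  r_T2=4
   8) LOAD T0:  M=4  r_T0=4
   9) CAS  T0:  M=5  r_T0=4 ✓
  10) CAS  T2:  M=5  r_T2=4 ✗
  11) LOAD T2:  M=5  r_T2=5
  12) CAS  T2:  M=6  r_T2=5 ✓
Flip is step 5.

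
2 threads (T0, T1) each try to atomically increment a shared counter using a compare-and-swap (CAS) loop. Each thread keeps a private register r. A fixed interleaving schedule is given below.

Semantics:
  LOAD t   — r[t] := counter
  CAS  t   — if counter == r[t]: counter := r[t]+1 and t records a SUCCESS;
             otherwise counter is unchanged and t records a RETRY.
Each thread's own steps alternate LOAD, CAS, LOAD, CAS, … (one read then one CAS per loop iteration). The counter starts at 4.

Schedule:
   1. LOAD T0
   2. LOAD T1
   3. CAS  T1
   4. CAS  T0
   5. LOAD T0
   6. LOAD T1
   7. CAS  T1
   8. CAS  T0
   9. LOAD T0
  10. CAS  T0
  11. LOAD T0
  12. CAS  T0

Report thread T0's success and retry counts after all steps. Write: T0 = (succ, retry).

T0 = (2, 2)

step 1: T0 LOAD ⇒ load; ctr=4 reg=4
step 2: T1 LOAD ⇒ load; ctr=4 reg=4
step 3: T1 CAS ⇒ ok; ctr=5 reg=4
step 4: T0 CAS ⇒ retry; ctr=5 reg=4
step 5: T0 LOAD ⇒ load; ctr=5 reg=5
step 6: T1 LOAD ⇒ load; ctr=5 reg=5
step 7: T1 CAS ⇒ ok; ctr=6 reg=5
step 8: T0 CAS ⇒ retry; ctr=6 reg=5
step 9: T0 LOAD ⇒ load; ctr=6 reg=6
step 10: T0 CAS ⇒ ok; ctr=7 reg=6
step 11: T0 LOAD ⇒ load; ctr=7 reg=7
step 12: T0 CAS ⇒ ok; ctr=8 reg=7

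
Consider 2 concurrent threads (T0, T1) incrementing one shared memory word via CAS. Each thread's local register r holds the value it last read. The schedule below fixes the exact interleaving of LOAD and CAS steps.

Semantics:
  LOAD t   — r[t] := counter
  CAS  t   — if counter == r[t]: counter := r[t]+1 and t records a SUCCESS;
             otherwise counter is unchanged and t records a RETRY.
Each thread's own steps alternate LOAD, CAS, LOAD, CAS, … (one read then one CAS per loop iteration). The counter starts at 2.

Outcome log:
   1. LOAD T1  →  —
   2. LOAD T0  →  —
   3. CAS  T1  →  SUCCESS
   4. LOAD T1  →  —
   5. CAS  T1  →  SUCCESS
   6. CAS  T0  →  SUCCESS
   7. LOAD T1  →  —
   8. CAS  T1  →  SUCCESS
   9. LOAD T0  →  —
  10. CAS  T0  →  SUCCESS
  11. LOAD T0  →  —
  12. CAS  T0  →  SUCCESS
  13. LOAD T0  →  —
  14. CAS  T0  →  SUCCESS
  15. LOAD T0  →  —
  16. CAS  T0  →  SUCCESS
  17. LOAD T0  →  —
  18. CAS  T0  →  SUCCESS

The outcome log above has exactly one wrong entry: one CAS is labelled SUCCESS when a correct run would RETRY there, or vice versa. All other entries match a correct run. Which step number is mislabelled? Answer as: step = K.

Reference trace:
step 1: T1 LOAD ⇒ load; ctr=2 reg=2
step 2: T0 LOAD ⇒ load; ctr=2 reg=2
step 3: T1 CAS ⇒ ok; ctr=3 reg=2
step 4: T1 LOAD ⇒ load; ctr=3 reg=3
step 5: T1 CAS ⇒ ok; ctr=4 reg=3
step 6: T0 CAS ⇒ retry; ctr=4 reg=2
step 7: T1 LOAD ⇒ load; ctr=4 reg=4
step 8: T1 CAS ⇒ ok; ctr=5 reg=4
step 9: T0 LOAD ⇒ load; ctr=5 reg=5
step 10: T0 CAS ⇒ ok; ctr=6 reg=5
step 11: T0 LOAD ⇒ load; ctr=6 reg=6
step 12: T0 CAS ⇒ ok; ctr=7 reg=6
step 13: T0 LOAD ⇒ load; ctr=7 reg=7
step 14: T0 CAS ⇒ ok; ctr=8 reg=7
step 15: T0 LOAD ⇒ load; ctr=8 reg=8
step 16: T0 CAS ⇒ ok; ctr=9 reg=8
step 17: T0 LOAD ⇒ load; ctr=9 reg=9
step 18: T0 CAS ⇒ ok; ctr=10 reg=9
Log disagrees first at step 6.

step = 6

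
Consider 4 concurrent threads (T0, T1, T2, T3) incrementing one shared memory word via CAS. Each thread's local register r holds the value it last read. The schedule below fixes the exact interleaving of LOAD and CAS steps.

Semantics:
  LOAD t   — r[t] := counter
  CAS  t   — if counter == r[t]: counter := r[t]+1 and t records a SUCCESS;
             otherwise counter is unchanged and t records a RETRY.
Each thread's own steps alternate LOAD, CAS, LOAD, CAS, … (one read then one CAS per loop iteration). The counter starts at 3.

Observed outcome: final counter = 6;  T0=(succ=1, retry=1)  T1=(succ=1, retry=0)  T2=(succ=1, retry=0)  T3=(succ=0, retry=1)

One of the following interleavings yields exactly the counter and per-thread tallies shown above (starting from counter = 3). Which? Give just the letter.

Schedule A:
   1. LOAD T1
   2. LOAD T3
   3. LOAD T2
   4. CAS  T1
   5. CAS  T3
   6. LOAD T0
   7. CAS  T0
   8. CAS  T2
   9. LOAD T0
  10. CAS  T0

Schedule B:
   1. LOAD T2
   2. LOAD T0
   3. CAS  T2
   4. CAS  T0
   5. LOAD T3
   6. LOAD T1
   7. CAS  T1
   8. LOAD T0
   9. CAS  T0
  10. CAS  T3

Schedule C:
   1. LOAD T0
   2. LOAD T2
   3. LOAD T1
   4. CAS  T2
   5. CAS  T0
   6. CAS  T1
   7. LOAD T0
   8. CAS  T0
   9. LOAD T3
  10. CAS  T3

B

Tracing schedule B:
step 1: T2 LOAD ⇒ load; ctr=3 reg=3
step 2: T0 LOAD ⇒ load; ctr=3 reg=3
step 3: T2 CAS ⇒ ok; ctr=4 reg=3
step 4: T0 CAS ⇒ retry; ctr=4 reg=3
step 5: T3 LOAD ⇒ load; ctr=4 reg=4
step 6: T1 LOAD ⇒ load; ctr=4 reg=4
step 7: T1 CAS ⇒ ok; ctr=5 reg=4
step 8: T0 LOAD ⇒ load; ctr=5 reg=5
step 9: T0 CAS ⇒ ok; ctr=6 reg=5
step 10: T3 CAS ⇒ retry; ctr=6 reg=4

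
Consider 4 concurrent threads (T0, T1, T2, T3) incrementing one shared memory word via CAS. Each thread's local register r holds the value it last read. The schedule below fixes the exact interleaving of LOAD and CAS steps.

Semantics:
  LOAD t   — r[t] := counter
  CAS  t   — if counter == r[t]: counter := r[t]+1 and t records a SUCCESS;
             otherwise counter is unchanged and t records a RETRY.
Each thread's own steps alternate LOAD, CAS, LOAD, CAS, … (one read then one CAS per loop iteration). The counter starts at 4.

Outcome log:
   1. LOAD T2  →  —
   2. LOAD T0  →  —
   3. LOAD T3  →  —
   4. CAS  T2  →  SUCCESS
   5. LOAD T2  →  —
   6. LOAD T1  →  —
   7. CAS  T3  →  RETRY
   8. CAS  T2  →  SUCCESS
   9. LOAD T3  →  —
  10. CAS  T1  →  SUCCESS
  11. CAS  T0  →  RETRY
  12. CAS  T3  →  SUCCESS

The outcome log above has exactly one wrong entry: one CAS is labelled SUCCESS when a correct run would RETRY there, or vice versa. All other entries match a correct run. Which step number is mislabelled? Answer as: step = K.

Correct run:
#1 T2 reads 4
#2 T0 reads 4
#3 T3 reads 4
#4 T2 CAS(4→5) writes; counter now 5
#5 T2 reads 5
#6 T1 reads 5
#7 T3 CAS(4→5) fails; counter now 5
#8 T2 CAS(5→6) writes; counter now 6
#9 T3 reads 6
#10 T1 CAS(5→6) fails; counter now 6
#11 T0 CAS(4→5) fails; counter now 6
#12 T3 CAS(6→7) writes; counter now 7
Flip is step 10.

step = 10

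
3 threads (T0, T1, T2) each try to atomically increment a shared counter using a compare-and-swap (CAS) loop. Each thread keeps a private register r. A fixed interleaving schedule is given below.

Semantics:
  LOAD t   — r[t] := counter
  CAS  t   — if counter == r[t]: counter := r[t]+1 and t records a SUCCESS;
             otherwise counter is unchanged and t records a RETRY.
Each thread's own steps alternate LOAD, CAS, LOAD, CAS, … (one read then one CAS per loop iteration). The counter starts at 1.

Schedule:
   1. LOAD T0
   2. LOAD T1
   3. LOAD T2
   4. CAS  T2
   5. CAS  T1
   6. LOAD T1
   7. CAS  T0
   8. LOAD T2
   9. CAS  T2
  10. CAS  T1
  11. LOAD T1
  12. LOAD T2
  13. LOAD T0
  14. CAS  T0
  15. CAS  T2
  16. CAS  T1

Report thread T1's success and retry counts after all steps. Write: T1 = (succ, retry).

   1) LOAD T0:  M=1  r_T0=1
   2) LOAD T1:  M=1  r_T1=1
   3) LOAD T2:  M=1  r_T2=1
   4) CAS  T2:  M=2  r_T2=1 ✓
   5) CAS  T1:  M=2  r_T1=1 ✗
   6) LOAD T1:  M=2  r_T1=2
   7) CAS  T0:  M=2  r_T0=1 ✗
   8) LOAD T2:  M=2  r_T2=2
   9) CAS  T2:  M=3  r_T2=2 ✓
  10) CAS  T1:  M=3  r_T1=2 ✗
  11) LOAD T1:  M=3  r_T1=3
  12) LOAD T2:  M=3  r_T2=3
  13) LOAD T0:  M=3  r_T0=3
  14) CAS  T0:  M=4  r_T0=3 ✓
  15) CAS  T2:  M=4  r_T2=3 ✗
  16) CAS  T1:  M=4  r_T1=3 ✗

T1 = (0, 3)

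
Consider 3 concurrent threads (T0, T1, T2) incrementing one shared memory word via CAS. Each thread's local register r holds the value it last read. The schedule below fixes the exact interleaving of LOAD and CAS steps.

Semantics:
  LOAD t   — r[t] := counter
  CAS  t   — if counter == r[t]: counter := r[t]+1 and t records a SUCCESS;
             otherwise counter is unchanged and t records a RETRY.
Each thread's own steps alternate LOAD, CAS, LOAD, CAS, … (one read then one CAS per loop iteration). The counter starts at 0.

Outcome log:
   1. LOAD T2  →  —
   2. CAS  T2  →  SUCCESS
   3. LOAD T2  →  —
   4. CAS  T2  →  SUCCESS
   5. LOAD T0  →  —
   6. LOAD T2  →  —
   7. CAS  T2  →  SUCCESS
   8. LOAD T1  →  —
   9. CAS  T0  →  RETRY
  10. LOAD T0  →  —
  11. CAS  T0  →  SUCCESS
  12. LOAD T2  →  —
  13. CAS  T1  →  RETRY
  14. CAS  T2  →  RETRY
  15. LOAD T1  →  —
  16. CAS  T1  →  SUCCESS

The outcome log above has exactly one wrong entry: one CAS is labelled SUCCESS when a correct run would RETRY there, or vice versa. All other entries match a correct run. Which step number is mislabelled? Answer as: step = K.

Reference trace:
T2 LOAD — after: cnt=0, r=0 — load
T2 CAS — after: cnt=1, r=0 — ok
T2 LOAD — after: cnt=1, r=1 — load
T2 CAS — after: cnt=2, r=1 — ok
T0 LOAD — after: cnt=2, r=2 — load
T2 LOAD — after: cnt=2, r=2 — load
T2 CAS — after: cnt=3, r=2 — ok
T1 LOAD — after: cnt=3, r=3 — load
T0 CAS — after: cnt=3, r=2 — retry
T0 LOAD — after: cnt=3, r=3 — load
T0 CAS — after: cnt=4, r=3 — ok
T2 LOAD — after: cnt=4, r=4 — load
T1 CAS — after: cnt=4, r=3 — retry
T2 CAS — after: cnt=5, r=4 — ok
T1 LOAD — after: cnt=5, r=5 — load
T1 CAS — after: cnt=6, r=5 — ok
Mismatch at 14.

step = 14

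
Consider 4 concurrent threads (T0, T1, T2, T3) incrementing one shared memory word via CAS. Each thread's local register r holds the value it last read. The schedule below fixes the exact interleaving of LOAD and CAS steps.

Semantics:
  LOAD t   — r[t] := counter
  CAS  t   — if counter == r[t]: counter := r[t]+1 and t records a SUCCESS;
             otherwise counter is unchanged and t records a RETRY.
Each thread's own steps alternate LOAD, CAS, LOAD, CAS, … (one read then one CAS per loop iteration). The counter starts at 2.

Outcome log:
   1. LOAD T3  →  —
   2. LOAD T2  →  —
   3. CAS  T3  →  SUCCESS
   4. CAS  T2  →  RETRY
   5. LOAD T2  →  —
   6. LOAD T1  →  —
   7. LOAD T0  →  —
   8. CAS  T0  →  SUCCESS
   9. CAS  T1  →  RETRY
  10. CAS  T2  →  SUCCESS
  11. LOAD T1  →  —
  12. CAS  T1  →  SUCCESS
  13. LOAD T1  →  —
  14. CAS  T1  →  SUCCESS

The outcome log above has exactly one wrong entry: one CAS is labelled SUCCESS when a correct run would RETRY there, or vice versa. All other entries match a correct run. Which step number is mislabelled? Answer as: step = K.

Re-executing:
step 1: T3 LOAD ⇒ load; ctr=2 reg=2
step 2: T2 LOAD ⇒ load; ctr=2 reg=2
step 3: T3 CAS ⇒ ok; ctr=3 reg=2
step 4: T2 CAS ⇒ retry; ctr=3 reg=2
step 5: T2 LOAD ⇒ load; ctr=3 reg=3
step 6: T1 LOAD ⇒ load; ctr=3 reg=3
step 7: T0 LOAD ⇒ load; ctr=3 reg=3
step 8: T0 CAS ⇒ ok; ctr=4 reg=3
step 9: T1 CAS ⇒ retry; ctr=4 reg=3
step 10: T2 CAS ⇒ retry; ctr=4 reg=3
step 11: T1 LOAD ⇒ load; ctr=4 reg=4
step 12: T1 CAS ⇒ ok; ctr=5 reg=4
step 13: T1 LOAD ⇒ load; ctr=5 reg=5
step 14: T1 CAS ⇒ ok; ctr=6 reg=5
Mismatch at 10.

step = 10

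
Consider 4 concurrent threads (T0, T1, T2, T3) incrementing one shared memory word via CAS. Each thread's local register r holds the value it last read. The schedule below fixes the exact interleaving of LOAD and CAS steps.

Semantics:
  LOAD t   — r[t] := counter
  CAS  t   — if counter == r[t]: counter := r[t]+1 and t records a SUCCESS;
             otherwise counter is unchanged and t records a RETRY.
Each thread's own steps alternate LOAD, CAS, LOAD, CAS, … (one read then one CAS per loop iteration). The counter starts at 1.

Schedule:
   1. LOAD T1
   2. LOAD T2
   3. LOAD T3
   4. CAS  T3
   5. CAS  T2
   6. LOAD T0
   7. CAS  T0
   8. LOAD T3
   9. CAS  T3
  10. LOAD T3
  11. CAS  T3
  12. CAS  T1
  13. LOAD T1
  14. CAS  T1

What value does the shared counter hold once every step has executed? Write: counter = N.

   1) LOAD T1:  M=1  r_T1=1
   2) LOAD T2:  M=1  r_T2=1
   3) LOAD T3:  M=1  r_T3=1
   4) CAS  T3:  M=2  r_T3=1 ✓
   5) CAS  T2:  M=2  r_T2=1 ✗
   6) LOAD T0:  M=2  r_T0=2
   7) CAS  T0:  M=3  r_T0=2 ✓
   8) LOAD T3:  M=3  r_T3=3
   9) CAS  T3:  M=4  r_T3=3 ✓
  10) LOAD T3:  M=4  r_T3=4
  11) CAS  T3:  M=5  r_T3=4 ✓
  12) CAS  T1:  M=5  r_T1=1 ✗
  13) LOAD T1:  M=5  r_T1=5
  14) CAS  T1:  M=6  r_T1=5 ✓

counter = 6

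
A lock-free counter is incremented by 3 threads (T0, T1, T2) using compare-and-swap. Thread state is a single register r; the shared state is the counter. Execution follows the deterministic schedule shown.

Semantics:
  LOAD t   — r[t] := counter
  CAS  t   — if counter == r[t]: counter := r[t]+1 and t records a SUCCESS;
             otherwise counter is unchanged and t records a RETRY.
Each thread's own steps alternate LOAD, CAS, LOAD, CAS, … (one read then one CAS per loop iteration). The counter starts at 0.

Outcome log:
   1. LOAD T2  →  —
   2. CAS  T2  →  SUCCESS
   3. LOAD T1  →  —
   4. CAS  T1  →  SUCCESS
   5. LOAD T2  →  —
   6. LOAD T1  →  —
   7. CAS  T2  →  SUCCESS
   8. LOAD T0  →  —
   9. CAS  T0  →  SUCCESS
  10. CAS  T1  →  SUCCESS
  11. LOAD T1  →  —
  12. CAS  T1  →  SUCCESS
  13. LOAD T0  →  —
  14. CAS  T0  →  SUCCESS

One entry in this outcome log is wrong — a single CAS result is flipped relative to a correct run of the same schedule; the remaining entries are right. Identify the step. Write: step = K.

step = 10

Re-executing:
1. LOAD T2 → mem=0 r[T2]=0 [LOAD]
2. CAS T2 → mem=1 r[T2]=0 [OK]
3. LOAD T1 → mem=1 r[T1]=1 [LOAD]
4. CAS T1 → mem=2 r[T1]=1 [OK]
5. LOAD T2 → mem=2 r[T2]=2 [LOAD]
6. LOAD T1 → mem=2 r[T1]=2 [LOAD]
7. CAS T2 → mem=3 r[T2]=2 [OK]
8. LOAD T0 → mem=3 r[T0]=3 [LOAD]
9. CAS T0 → mem=4 r[T0]=3 [OK]
10. CAS T1 → mem=4 r[T1]=2 [RETRY]
11. LOAD T1 → mem=4 r[T1]=4 [LOAD]
12. CAS T1 → mem=5 r[T1]=4 [OK]
13. LOAD T0 → mem=5 r[T0]=5 [LOAD]
14. CAS T0 → mem=6 r[T0]=5 [OK]
Log disagrees first at step 10.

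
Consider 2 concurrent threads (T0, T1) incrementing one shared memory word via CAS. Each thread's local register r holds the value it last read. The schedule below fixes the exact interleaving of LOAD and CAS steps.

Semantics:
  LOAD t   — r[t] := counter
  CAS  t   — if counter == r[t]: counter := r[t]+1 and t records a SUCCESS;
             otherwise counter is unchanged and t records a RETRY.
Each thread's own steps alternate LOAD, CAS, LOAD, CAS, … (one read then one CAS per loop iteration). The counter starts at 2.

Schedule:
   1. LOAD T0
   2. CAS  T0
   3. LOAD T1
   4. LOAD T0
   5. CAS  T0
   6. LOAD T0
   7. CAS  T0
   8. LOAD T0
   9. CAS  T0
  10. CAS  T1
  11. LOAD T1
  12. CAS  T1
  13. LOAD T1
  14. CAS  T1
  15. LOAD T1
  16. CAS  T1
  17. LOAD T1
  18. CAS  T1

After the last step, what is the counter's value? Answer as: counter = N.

counter = 10

[1] T0.load  rd  (counter 2, T0.r 2)
[2] T0.cas  hit  (counter 3, T0.r 2)
[3] T1.load  rd  (counter 3, T1.r 3)
[4] T0.load  rd  (counter 3, T0.r 3)
[5] T0.cas  hit  (counter 4, T0.r 3)
[6] T0.load  rd  (counter 4, T0.r 4)
[7] T0.cas  hit  (counter 5, T0.r 4)
[8] T0.load  rd  (counter 5, T0.r 5)
[9] T0.cas  hit  (counter 6, T0.r 5)
[10] T1.cas  miss  (counter 6, T1.r 3)
[11] T1.load  rd  (counter 6, T1.r 6)
[12] T1.cas  hit  (counter 7, T1.r 6)
[13] T1.load  rd  (counter 7, T1.r 7)
[14] T1.cas  hit  (counter 8, T1.r 7)
[15] T1.load  rd  (counter 8, T1.r 8)
[16] T1.cas  hit  (counter 9, T1.r 8)
[17] T1.load  rd  (counter 9, T1.r 9)
[18] T1.cas  hit  (counter 10, T1.r 9)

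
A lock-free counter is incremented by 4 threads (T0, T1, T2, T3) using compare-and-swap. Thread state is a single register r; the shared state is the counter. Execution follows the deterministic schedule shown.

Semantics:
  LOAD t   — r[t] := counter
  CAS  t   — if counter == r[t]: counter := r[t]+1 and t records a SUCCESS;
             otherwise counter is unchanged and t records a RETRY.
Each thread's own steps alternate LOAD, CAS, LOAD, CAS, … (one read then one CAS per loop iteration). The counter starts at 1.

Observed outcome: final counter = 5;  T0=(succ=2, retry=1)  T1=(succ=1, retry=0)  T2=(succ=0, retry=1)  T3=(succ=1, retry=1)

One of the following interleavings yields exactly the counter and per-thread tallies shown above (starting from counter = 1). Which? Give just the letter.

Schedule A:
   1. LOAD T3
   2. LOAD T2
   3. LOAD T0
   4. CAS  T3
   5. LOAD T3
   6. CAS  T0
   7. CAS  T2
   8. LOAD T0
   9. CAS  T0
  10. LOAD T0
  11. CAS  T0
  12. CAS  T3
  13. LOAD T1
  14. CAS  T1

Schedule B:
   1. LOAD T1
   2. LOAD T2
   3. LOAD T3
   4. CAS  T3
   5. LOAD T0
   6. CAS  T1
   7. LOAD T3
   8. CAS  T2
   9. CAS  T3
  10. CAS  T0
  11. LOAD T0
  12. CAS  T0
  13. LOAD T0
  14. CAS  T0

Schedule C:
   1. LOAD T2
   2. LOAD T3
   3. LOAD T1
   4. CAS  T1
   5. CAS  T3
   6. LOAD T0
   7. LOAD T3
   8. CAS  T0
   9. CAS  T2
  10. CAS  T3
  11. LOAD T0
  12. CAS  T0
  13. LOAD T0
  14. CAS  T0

A

Tracing schedule A:
step 1: T3 LOAD ⇒ load; ctr=1 reg=1
step 2: T2 LOAD ⇒ load; ctr=1 reg=1
step 3: T0 LOAD ⇒ load; ctr=1 reg=1
step 4: T3 CAS ⇒ ok; ctr=2 reg=1
step 5: T3 LOAD ⇒ load; ctr=2 reg=2
step 6: T0 CAS ⇒ retry; ctr=2 reg=1
step 7: T2 CAS ⇒ retry; ctr=2 reg=1
step 8: T0 LOAD ⇒ load; ctr=2 reg=2
step 9: T0 CAS ⇒ ok; ctr=3 reg=2
step 10: T0 LOAD ⇒ load; ctr=3 reg=3
step 11: T0 CAS ⇒ ok; ctr=4 reg=3
step 12: T3 CAS ⇒ retry; ctr=4 reg=2
step 13: T1 LOAD ⇒ load; ctr=4 reg=4
step 14: T1 CAS ⇒ ok; ctr=5 reg=4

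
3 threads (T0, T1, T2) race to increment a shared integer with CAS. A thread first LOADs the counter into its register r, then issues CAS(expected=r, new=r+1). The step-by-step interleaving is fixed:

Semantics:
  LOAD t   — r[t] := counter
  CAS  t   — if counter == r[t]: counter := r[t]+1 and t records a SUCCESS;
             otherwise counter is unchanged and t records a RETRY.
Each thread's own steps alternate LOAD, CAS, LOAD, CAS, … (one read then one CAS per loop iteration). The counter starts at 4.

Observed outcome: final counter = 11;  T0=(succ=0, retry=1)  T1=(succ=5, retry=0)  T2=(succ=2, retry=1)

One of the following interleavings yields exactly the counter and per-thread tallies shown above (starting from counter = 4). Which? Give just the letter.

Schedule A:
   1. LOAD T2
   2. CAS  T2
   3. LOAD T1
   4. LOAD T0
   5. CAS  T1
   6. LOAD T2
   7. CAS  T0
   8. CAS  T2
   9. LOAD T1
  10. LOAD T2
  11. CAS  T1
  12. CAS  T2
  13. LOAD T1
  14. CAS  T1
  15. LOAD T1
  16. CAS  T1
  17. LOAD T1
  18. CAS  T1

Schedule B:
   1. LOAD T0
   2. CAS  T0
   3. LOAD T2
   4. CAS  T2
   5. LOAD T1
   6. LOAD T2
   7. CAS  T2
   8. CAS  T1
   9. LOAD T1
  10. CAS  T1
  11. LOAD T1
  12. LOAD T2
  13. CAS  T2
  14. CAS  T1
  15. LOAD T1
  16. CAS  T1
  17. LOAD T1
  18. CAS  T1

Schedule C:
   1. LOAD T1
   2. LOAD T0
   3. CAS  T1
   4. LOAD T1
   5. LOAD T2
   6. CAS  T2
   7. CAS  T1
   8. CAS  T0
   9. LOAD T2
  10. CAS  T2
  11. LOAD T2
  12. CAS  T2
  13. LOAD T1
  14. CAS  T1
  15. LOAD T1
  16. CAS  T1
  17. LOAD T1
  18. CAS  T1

Run A:
   1) LOAD T2:  M=4  r_T2=4
   2) CAS  T2:  M=5  r_T2=4 ✓
   3) LOAD T1:  M=5  r_T1=5
   4) LOAD T0:  M=5  r_T0=5
   5) CAS  T1:  M=6  r_T1=5 ✓
   6) LOAD T2:  M=6  r_T2=6
   7) CAS  T0:  M=6  r_T0=5 ✗
   8) CAS  T2:  M=7  r_T2=6 ✓
   9) LOAD T1:  M=7  r_T1=7
  10) LOAD T2:  M=7  r_T2=7
  11) CAS  T1:  M=8  r_T1=7 ✓
  12) CAS  T2:  M=8  r_T2=7 ✗
  13) LOAD T1:  M=8  r_T1=8
  14) CAS  T1:  M=9  r_T1=8 ✓
  15) LOAD T1:  M=9  r_T1=9
  16) CAS  T1:  M=10  r_T1=9 ✓
  17) LOAD T1:  M=10  r_T1=10
  18) CAS  T1:  M=11  r_T1=10 ✓

A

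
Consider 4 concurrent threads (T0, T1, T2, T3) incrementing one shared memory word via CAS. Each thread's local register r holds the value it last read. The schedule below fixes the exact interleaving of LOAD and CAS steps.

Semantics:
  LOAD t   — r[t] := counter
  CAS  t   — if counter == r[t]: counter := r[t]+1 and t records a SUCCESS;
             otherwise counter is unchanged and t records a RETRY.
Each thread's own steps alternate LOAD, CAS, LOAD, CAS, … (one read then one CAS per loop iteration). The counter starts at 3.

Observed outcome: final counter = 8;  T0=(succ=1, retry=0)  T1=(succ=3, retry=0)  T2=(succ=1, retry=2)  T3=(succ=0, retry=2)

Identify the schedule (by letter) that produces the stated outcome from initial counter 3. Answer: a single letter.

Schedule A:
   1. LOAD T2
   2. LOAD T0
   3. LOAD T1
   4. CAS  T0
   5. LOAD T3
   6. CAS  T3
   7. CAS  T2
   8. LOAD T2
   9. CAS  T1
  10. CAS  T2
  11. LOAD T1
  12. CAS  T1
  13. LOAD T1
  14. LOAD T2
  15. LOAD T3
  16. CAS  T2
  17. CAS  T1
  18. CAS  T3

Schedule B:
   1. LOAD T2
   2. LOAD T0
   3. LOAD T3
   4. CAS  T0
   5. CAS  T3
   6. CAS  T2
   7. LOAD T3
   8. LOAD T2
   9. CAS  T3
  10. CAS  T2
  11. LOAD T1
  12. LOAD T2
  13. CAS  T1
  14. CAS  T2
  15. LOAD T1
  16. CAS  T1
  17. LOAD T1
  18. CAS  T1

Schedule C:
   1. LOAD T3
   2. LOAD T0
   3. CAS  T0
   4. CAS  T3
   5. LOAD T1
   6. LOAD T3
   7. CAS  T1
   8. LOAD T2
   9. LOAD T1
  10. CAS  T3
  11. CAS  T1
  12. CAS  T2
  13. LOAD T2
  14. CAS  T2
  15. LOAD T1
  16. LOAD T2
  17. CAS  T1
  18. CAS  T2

C

Tracing schedule C:
[1] T3.load  rd  (counter 3, T3.r 3)
[2] T0.load  rd  (counter 3, T0.r 3)
[3] T0.cas  hit  (counter 4, T0.r 3)
[4] T3.cas  miss  (counter 4, T3.r 3)
[5] T1.load  rd  (counter 4, T1.r 4)
[6] T3.load  rd  (counter 4, T3.r 4)
[7] T1.cas  hit  (counter 5, T1.r 4)
[8] T2.load  rd  (counter 5, T2.r 5)
[9] T1.load  rd  (counter 5, T1.r 5)
[10] T3.cas  miss  (counter 5, T3.r 4)
[11] T1.cas  hit  (counter 6, T1.r 5)
[12] T2.cas  miss  (counter 6, T2.r 5)
[13] T2.load  rd  (counter 6, T2.r 6)
[14] T2.cas  hit  (counter 7, T2.r 6)
[15] T1.load  rd  (counter 7, T1.r 7)
[16] T2.load  rd  (counter 7, T2.r 7)
[17] T1.cas  hit  (counter 8, T1.r 7)
[18] T2.cas  miss  (counter 8, T2.r 7)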